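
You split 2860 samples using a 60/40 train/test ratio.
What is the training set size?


Test set = 2860 * 40% = 1144. Training set = 2860 - 1144 = 1716.

1716


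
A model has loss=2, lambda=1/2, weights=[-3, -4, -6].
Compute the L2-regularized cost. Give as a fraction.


L2 sq norm = sum(w^2) = 61. J = 2 + 1/2 * 61 = 65/2.

65/2


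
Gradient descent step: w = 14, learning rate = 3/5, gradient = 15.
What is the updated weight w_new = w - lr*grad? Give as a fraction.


w_new = 14 - 3/5 * 15 = 14 - 9 = 5.

5


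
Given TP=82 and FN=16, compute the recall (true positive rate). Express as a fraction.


Recall = TP / (TP + FN) = 82 / 98 = 41/49.

41/49


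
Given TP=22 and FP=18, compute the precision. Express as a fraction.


Precision = TP / (TP + FP) = 22 / 40 = 11/20.

11/20


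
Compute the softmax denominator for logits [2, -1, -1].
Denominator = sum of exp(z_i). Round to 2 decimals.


Denom = e^2=7.3891 + e^-1=0.3679 + e^-1=0.3679. Sum = 8.1249, which rounds to 8.12.

8.12


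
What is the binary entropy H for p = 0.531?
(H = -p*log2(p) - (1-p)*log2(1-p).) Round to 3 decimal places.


H = -0.531*log2(0.531) - 0.469*log2(0.469) = 0.997.

0.997


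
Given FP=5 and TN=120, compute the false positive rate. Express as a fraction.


FPR = FP / (FP + TN) = 5 / 125 = 1/25.

1/25


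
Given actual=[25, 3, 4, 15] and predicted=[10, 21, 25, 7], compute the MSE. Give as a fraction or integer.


MSE = (1/4) * ((25-10)^2=225 + (3-21)^2=324 + (4-25)^2=441 + (15-7)^2=64). Sum = 1054. MSE = 527/2.

527/2


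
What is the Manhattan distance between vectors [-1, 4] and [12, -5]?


d = sum of absolute differences: |-1-12|=13 + |4--5|=9 = 22.

22


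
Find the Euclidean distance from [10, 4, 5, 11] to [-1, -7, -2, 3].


d = sqrt(sum of squared differences). (10--1)^2=121, (4--7)^2=121, (5--2)^2=49, (11-3)^2=64. Sum = 355.

sqrt(355)


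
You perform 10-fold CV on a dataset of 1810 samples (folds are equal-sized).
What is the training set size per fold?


Each validation fold has 1810/10 = 181 samples. Training set = 1810 - 181 = 1629.

1629


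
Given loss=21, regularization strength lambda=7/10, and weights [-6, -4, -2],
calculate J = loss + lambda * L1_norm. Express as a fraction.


L1 norm = sum(|w|) = 12. J = 21 + 7/10 * 12 = 147/5.

147/5


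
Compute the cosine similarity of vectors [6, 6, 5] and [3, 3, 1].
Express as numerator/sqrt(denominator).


dot = 41. |a|^2 = 97, |b|^2 = 19. cos = 41/sqrt(1843).

41/sqrt(1843)


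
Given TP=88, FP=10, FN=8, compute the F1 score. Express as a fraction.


Precision = 88/98 = 44/49. Recall = 88/96 = 11/12. F1 = 2*P*R/(P+R) = 88/97.

88/97


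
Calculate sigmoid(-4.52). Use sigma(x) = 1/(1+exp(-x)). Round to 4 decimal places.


sigma(-4.52) = 1/(1+e^(4.52)) = 1/(1+91.835598) = 1/92.835598 = 0.0108.

0.0108


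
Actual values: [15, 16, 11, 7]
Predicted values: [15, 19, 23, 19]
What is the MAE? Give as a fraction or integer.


MAE = (1/4) * (|15-15|=0 + |16-19|=3 + |11-23|=12 + |7-19|=12). Sum = 27. MAE = 27/4.

27/4


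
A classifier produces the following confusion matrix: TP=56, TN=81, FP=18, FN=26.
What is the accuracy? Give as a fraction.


Accuracy = (TP + TN) / (TP + TN + FP + FN) = (56 + 81) / 181 = 137/181.

137/181


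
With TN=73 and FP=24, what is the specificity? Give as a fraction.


Specificity = TN / (TN + FP) = 73 / 97 = 73/97.

73/97


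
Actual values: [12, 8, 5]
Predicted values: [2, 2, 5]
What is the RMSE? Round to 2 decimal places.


MSE = 45.3333. RMSE = sqrt(45.3333) = 6.73.

6.73


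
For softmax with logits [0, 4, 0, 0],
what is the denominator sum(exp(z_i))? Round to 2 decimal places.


Denom = e^0=1.0000 + e^4=54.5982 + e^0=1.0000 + e^0=1.0000. Sum = 57.5982, which rounds to 57.60.

57.60


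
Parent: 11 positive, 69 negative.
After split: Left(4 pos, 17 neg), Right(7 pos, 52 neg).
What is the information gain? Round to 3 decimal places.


H(parent) = 0.5777. H(left) = 0.7025, H(right) = 0.5255. Weighted = (21/80)*0.7025 + (59/80)*0.5255 = 0.5720. IG = 0.5777 - 0.5720 = 0.0057, which rounds to 0.006.

0.006


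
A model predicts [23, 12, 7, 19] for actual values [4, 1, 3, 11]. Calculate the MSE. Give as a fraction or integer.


MSE = (1/4) * ((4-23)^2=361 + (1-12)^2=121 + (3-7)^2=16 + (11-19)^2=64). Sum = 562. MSE = 281/2.

281/2


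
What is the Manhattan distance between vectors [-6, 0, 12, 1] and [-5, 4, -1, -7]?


d = sum of absolute differences: |-6--5|=1 + |0-4|=4 + |12--1|=13 + |1--7|=8 = 26.

26


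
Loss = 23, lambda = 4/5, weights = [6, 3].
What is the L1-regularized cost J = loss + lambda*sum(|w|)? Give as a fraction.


L1 norm = sum(|w|) = 9. J = 23 + 4/5 * 9 = 151/5.

151/5


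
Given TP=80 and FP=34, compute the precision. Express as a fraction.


Precision = TP / (TP + FP) = 80 / 114 = 40/57.

40/57


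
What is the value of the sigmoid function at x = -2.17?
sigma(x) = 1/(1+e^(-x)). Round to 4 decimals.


sigma(-2.17) = 1/(1+e^(2.17)) = 1/(1+8.758284) = 1/9.758284 = 0.1025.

0.1025


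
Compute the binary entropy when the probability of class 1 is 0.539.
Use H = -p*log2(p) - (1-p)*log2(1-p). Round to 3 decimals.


H = -0.539*log2(0.539) - 0.461*log2(0.461) = 0.996.

0.996


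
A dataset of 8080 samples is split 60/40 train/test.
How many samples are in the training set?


Test set = 8080 * 40% = 3232. Training set = 8080 - 3232 = 4848.

4848


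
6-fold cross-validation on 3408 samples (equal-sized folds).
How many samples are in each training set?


Each validation fold has 3408/6 = 568 samples. Training set = 3408 - 568 = 2840.

2840


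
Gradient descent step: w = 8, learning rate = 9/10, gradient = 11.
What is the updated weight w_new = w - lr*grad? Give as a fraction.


w_new = 8 - 9/10 * 11 = 8 - 99/10 = -19/10.

-19/10


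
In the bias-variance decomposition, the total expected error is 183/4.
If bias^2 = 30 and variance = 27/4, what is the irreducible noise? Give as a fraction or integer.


Total error = bias^2 + variance + irreducible noise. So irreducible noise = 183/4 - 30 - 27/4 = 9.

9


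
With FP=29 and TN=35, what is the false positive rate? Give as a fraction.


FPR = FP / (FP + TN) = 29 / 64 = 29/64.

29/64


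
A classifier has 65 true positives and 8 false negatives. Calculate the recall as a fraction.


Recall = TP / (TP + FN) = 65 / 73 = 65/73.

65/73


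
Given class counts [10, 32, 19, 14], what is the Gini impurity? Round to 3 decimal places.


Total = 75. Proportions: 10/75, 32/75, 19/75, 14/75. sum(p_i^2) = 0.2988. Gini = 1 - 0.2988 = 0.7012, which rounds to 0.701.

0.701


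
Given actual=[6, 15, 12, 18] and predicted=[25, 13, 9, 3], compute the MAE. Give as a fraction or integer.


MAE = (1/4) * (|6-25|=19 + |15-13|=2 + |12-9|=3 + |18-3|=15). Sum = 39. MAE = 39/4.

39/4


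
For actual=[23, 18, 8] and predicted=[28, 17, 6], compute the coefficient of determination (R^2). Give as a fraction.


Mean(y) = 49/3. SS_res = 30. SS_tot = 350/3. R^2 = 1 - 30/(350/3) = 26/35.

26/35


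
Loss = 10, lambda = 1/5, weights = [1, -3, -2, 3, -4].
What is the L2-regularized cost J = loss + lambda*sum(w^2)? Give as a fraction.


L2 sq norm = sum(w^2) = 39. J = 10 + 1/5 * 39 = 89/5.

89/5


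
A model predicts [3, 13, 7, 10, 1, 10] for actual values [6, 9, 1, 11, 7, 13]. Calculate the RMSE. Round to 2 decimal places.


MSE = 17.8333. RMSE = sqrt(17.8333) = 4.22.

4.22


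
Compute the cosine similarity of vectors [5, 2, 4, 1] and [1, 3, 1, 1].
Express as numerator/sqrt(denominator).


dot = 16. |a|^2 = 46, |b|^2 = 12. cos = 16/sqrt(552).

16/sqrt(552)


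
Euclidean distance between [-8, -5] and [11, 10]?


d = sqrt(sum of squared differences). (-8-11)^2=361, (-5-10)^2=225. Sum = 586.

sqrt(586)


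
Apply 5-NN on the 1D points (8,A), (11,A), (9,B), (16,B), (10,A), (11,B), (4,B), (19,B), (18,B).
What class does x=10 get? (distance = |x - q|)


Distances: |8-10|=2, |11-10|=1, |9-10|=1, |16-10|=6, |10-10|=0, |11-10|=1, |4-10|=6, |19-10|=9, |18-10|=8. 5 nearest: (10,A), (11,A), (9,B), (11,B), (8,A). Counts: {'A': 3, 'B': 2}. Majority class: A.

A


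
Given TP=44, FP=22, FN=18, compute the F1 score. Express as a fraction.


Precision = 44/66 = 2/3. Recall = 44/62 = 22/31. F1 = 2*P*R/(P+R) = 11/16.

11/16


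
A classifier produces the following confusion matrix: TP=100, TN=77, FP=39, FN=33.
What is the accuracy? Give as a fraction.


Accuracy = (TP + TN) / (TP + TN + FP + FN) = (100 + 77) / 249 = 59/83.

59/83


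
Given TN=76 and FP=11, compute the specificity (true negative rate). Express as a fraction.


Specificity = TN / (TN + FP) = 76 / 87 = 76/87.

76/87


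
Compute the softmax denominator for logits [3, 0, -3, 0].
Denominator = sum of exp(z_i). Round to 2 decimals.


Denom = e^3=20.0855 + e^0=1.0000 + e^-3=0.0498 + e^0=1.0000. Sum = 22.1353, which rounds to 22.14.

22.14


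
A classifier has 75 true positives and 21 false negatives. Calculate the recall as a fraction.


Recall = TP / (TP + FN) = 75 / 96 = 25/32.

25/32


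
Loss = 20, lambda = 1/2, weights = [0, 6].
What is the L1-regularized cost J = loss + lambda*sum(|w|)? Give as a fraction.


L1 norm = sum(|w|) = 6. J = 20 + 1/2 * 6 = 23.

23


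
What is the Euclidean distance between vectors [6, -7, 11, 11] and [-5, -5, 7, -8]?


d = sqrt(sum of squared differences). (6--5)^2=121, (-7--5)^2=4, (11-7)^2=16, (11--8)^2=361. Sum = 502.

sqrt(502)


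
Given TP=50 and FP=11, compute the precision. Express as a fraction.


Precision = TP / (TP + FP) = 50 / 61 = 50/61.

50/61


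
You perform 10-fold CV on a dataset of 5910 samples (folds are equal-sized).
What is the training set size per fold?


Each validation fold has 5910/10 = 591 samples. Training set = 5910 - 591 = 5319.

5319


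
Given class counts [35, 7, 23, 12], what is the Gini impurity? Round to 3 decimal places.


Total = 77. Proportions: 35/77, 7/77, 23/77, 12/77. sum(p_i^2) = 0.3284. Gini = 1 - 0.3284 = 0.6716, which rounds to 0.672.

0.672


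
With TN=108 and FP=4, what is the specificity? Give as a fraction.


Specificity = TN / (TN + FP) = 108 / 112 = 27/28.

27/28


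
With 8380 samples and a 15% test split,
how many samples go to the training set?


Test set = 8380 * 15% = 1257. Training set = 8380 - 1257 = 7123.

7123


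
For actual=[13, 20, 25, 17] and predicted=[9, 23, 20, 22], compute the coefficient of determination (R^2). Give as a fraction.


Mean(y) = 75/4. SS_res = 75. SS_tot = 307/4. R^2 = 1 - 75/(307/4) = 7/307.

7/307


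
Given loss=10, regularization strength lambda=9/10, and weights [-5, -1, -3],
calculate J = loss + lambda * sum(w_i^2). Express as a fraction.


L2 sq norm = sum(w^2) = 35. J = 10 + 9/10 * 35 = 83/2.

83/2


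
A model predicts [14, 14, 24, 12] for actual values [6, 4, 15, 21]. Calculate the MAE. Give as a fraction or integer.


MAE = (1/4) * (|6-14|=8 + |4-14|=10 + |15-24|=9 + |21-12|=9). Sum = 36. MAE = 9.

9


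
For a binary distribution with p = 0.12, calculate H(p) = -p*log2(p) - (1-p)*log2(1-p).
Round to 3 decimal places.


H = -0.12*log2(0.12) - 0.88*log2(0.88) = 0.529.

0.529


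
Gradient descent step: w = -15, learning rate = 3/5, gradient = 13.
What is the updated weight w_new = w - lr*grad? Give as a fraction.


w_new = -15 - 3/5 * 13 = -15 - 39/5 = -114/5.

-114/5


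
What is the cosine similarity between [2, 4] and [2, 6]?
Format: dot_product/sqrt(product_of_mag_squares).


dot = 28. |a|^2 = 20, |b|^2 = 40. cos = 28/sqrt(800).

28/sqrt(800)


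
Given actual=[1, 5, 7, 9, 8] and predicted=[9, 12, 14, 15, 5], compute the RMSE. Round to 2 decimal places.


MSE = 41.4000. RMSE = sqrt(41.4000) = 6.43.

6.43


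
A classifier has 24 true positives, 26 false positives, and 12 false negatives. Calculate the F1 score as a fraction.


Precision = 24/50 = 12/25. Recall = 24/36 = 2/3. F1 = 2*P*R/(P+R) = 24/43.

24/43


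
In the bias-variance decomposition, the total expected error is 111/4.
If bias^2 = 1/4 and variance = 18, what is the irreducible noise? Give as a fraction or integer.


Total error = bias^2 + variance + irreducible noise. So irreducible noise = 111/4 - 1/4 - 18 = 19/2.

19/2


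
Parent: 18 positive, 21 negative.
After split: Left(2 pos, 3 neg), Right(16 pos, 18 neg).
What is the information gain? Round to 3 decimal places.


H(parent) = 0.9957. H(left) = 0.9710, H(right) = 0.9975. Weighted = (5/39)*0.9710 + (34/39)*0.9975 = 0.9941. IG = 0.9957 - 0.9941 = 0.0016, which rounds to 0.002.

0.002


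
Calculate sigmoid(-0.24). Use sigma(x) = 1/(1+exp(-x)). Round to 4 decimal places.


sigma(-0.24) = 1/(1+e^(0.24)) = 1/(1+1.271249) = 1/2.271249 = 0.4403.

0.4403


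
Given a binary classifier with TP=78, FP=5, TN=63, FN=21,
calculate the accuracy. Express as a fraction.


Accuracy = (TP + TN) / (TP + TN + FP + FN) = (78 + 63) / 167 = 141/167.

141/167


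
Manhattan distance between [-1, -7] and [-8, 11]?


d = sum of absolute differences: |-1--8|=7 + |-7-11|=18 = 25.

25


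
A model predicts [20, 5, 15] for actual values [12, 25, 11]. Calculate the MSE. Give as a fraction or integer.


MSE = (1/3) * ((12-20)^2=64 + (25-5)^2=400 + (11-15)^2=16). Sum = 480. MSE = 160.

160


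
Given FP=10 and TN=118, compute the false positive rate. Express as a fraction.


FPR = FP / (FP + TN) = 10 / 128 = 5/64.

5/64


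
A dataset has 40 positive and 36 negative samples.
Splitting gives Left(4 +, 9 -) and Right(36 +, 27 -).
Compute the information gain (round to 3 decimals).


H(parent) = 0.9980. H(left) = 0.8905, H(right) = 0.9852. Weighted = (13/76)*0.8905 + (63/76)*0.9852 = 0.9690. IG = 0.9980 - 0.9690 = 0.0290, which rounds to 0.029.

0.029


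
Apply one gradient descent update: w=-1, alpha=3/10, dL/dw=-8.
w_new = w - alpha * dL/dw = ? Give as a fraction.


w_new = -1 - 3/10 * -8 = -1 - -12/5 = 7/5.

7/5


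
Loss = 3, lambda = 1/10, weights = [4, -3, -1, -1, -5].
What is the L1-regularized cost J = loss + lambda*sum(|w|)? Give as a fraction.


L1 norm = sum(|w|) = 14. J = 3 + 1/10 * 14 = 22/5.

22/5


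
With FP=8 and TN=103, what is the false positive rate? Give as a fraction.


FPR = FP / (FP + TN) = 8 / 111 = 8/111.

8/111


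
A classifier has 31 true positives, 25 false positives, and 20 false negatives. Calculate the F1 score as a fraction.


Precision = 31/56 = 31/56. Recall = 31/51 = 31/51. F1 = 2*P*R/(P+R) = 62/107.

62/107


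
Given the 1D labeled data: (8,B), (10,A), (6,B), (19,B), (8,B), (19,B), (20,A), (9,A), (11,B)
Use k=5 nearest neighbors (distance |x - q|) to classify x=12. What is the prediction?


Distances: |8-12|=4, |10-12|=2, |6-12|=6, |19-12|=7, |8-12|=4, |19-12|=7, |20-12|=8, |9-12|=3, |11-12|=1. 5 nearest: (11,B), (10,A), (9,A), (8,B), (8,B). Counts: {'B': 3, 'A': 2}. Majority class: B.

B


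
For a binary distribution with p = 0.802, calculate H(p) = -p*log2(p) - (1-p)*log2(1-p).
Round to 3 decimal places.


H = -0.802*log2(0.802) - 0.198*log2(0.198) = 0.718.

0.718


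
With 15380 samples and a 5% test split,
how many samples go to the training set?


Test set = 15380 * 5% = 769. Training set = 15380 - 769 = 14611.

14611


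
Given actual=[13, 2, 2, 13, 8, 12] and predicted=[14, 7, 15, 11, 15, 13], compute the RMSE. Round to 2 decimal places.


MSE = 41.5000. RMSE = sqrt(41.5000) = 6.44.

6.44


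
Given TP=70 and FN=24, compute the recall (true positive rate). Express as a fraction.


Recall = TP / (TP + FN) = 70 / 94 = 35/47.

35/47


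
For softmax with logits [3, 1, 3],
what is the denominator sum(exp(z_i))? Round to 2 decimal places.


Denom = e^3=20.0855 + e^1=2.7183 + e^3=20.0855. Sum = 42.8893, which rounds to 42.89.

42.89


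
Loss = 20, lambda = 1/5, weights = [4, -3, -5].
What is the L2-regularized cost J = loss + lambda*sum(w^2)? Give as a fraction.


L2 sq norm = sum(w^2) = 50. J = 20 + 1/5 * 50 = 30.

30


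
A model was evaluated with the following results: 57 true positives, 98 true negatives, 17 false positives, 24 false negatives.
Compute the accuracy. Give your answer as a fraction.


Accuracy = (TP + TN) / (TP + TN + FP + FN) = (57 + 98) / 196 = 155/196.

155/196


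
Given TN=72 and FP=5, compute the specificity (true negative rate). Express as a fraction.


Specificity = TN / (TN + FP) = 72 / 77 = 72/77.

72/77


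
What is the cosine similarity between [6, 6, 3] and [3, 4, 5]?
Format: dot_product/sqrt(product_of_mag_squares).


dot = 57. |a|^2 = 81, |b|^2 = 50. cos = 57/sqrt(4050).

57/sqrt(4050)


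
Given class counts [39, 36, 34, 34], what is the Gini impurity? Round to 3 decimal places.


Total = 143. Proportions: 39/143, 36/143, 34/143, 34/143. sum(p_i^2) = 0.2508. Gini = 1 - 0.2508 = 0.7492, which rounds to 0.749.

0.749


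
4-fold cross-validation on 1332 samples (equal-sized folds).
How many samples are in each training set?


Each validation fold has 1332/4 = 333 samples. Training set = 1332 - 333 = 999.

999


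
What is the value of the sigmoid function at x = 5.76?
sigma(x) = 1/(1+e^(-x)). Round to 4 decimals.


sigma(5.76) = 1/(1+e^(-5.76)) = 1/(1+0.003151) = 1/1.003151 = 0.9969.

0.9969


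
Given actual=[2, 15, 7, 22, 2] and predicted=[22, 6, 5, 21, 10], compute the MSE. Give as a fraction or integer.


MSE = (1/5) * ((2-22)^2=400 + (15-6)^2=81 + (7-5)^2=4 + (22-21)^2=1 + (2-10)^2=64). Sum = 550. MSE = 110.

110


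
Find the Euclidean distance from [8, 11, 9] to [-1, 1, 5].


d = sqrt(sum of squared differences). (8--1)^2=81, (11-1)^2=100, (9-5)^2=16. Sum = 197.

sqrt(197)


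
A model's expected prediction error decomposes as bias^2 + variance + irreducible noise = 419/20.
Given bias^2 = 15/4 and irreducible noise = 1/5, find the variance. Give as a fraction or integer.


Total error = bias^2 + variance + irreducible noise. So variance = 419/20 - 15/4 - 1/5 = 17.

17


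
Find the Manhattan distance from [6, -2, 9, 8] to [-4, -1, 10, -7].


d = sum of absolute differences: |6--4|=10 + |-2--1|=1 + |9-10|=1 + |8--7|=15 = 27.

27


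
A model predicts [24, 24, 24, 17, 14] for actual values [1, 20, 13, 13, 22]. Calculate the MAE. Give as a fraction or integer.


MAE = (1/5) * (|1-24|=23 + |20-24|=4 + |13-24|=11 + |13-17|=4 + |22-14|=8). Sum = 50. MAE = 10.

10


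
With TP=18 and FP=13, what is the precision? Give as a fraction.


Precision = TP / (TP + FP) = 18 / 31 = 18/31.

18/31


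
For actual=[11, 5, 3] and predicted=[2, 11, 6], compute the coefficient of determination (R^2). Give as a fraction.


Mean(y) = 19/3. SS_res = 126. SS_tot = 104/3. R^2 = 1 - 126/(104/3) = -137/52.

-137/52


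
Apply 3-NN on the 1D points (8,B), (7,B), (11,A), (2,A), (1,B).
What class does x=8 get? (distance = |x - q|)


Distances: |8-8|=0, |7-8|=1, |11-8|=3, |2-8|=6, |1-8|=7. 3 nearest: (8,B), (7,B), (11,A). Counts: {'B': 2, 'A': 1}. Majority class: B.

B


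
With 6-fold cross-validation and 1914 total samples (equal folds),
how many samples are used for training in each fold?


Each validation fold has 1914/6 = 319 samples. Training set = 1914 - 319 = 1595.

1595


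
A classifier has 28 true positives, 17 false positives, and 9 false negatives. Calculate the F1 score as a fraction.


Precision = 28/45 = 28/45. Recall = 28/37 = 28/37. F1 = 2*P*R/(P+R) = 28/41.

28/41


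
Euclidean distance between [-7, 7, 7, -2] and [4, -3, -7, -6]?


d = sqrt(sum of squared differences). (-7-4)^2=121, (7--3)^2=100, (7--7)^2=196, (-2--6)^2=16. Sum = 433.

sqrt(433)


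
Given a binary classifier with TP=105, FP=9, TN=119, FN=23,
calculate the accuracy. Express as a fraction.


Accuracy = (TP + TN) / (TP + TN + FP + FN) = (105 + 119) / 256 = 7/8.

7/8


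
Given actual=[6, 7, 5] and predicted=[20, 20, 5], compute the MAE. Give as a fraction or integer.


MAE = (1/3) * (|6-20|=14 + |7-20|=13 + |5-5|=0). Sum = 27. MAE = 9.

9


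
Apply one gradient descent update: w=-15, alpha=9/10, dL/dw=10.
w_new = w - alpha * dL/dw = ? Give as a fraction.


w_new = -15 - 9/10 * 10 = -15 - 9 = -24.

-24


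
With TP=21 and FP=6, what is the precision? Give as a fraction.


Precision = TP / (TP + FP) = 21 / 27 = 7/9.

7/9


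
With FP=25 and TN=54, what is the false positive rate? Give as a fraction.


FPR = FP / (FP + TN) = 25 / 79 = 25/79.

25/79


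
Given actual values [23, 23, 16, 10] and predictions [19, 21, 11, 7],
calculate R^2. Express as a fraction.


Mean(y) = 18. SS_res = 54. SS_tot = 118. R^2 = 1 - 54/(118) = 32/59.

32/59


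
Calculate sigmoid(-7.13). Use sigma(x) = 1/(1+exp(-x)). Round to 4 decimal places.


sigma(-7.13) = 1/(1+e^(7.13)) = 1/(1+1248.876967) = 1/1249.876967 = 0.0008.

0.0008


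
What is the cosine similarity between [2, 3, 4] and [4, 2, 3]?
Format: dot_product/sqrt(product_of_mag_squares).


dot = 26. |a|^2 = 29, |b|^2 = 29. cos = 26/sqrt(841).

26/sqrt(841)


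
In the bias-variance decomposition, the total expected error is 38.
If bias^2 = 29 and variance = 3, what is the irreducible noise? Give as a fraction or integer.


Total error = bias^2 + variance + irreducible noise. So irreducible noise = 38 - 29 - 3 = 6.

6


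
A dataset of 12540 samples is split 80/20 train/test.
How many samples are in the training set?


Test set = 12540 * 20% = 2508. Training set = 12540 - 2508 = 10032.

10032


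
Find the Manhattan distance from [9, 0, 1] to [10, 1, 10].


d = sum of absolute differences: |9-10|=1 + |0-1|=1 + |1-10|=9 = 11.

11


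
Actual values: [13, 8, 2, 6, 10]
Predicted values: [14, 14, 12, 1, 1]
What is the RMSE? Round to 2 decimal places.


MSE = 48.6000. RMSE = sqrt(48.6000) = 6.97.

6.97


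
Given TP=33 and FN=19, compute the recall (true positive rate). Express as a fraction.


Recall = TP / (TP + FN) = 33 / 52 = 33/52.

33/52


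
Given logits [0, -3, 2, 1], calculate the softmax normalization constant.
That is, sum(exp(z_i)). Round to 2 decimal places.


Denom = e^0=1.0000 + e^-3=0.0498 + e^2=7.3891 + e^1=2.7183. Sum = 11.1572, which rounds to 11.16.

11.16


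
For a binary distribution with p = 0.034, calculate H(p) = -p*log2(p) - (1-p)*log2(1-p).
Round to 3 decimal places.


H = -0.034*log2(0.034) - 0.966*log2(0.966) = 0.214.

0.214


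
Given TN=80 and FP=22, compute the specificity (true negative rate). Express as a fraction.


Specificity = TN / (TN + FP) = 80 / 102 = 40/51.

40/51


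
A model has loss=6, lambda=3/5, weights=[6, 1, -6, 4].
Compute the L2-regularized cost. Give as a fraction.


L2 sq norm = sum(w^2) = 89. J = 6 + 3/5 * 89 = 297/5.

297/5


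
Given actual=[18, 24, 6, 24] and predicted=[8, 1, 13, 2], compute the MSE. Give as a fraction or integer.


MSE = (1/4) * ((18-8)^2=100 + (24-1)^2=529 + (6-13)^2=49 + (24-2)^2=484). Sum = 1162. MSE = 581/2.

581/2


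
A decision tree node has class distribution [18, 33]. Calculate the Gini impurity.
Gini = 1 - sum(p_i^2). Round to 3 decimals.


Total = 51. Proportions: 18/51, 33/51. sum(p_i^2) = 0.5433. Gini = 1 - 0.5433 = 0.4567, which rounds to 0.457.

0.457


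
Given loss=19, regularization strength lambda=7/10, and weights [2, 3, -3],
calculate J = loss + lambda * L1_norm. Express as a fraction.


L1 norm = sum(|w|) = 8. J = 19 + 7/10 * 8 = 123/5.

123/5


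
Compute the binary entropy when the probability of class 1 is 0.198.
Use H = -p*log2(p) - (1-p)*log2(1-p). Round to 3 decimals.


H = -0.198*log2(0.198) - 0.802*log2(0.802) = 0.718.

0.718


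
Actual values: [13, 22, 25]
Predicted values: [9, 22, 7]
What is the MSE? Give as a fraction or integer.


MSE = (1/3) * ((13-9)^2=16 + (22-22)^2=0 + (25-7)^2=324). Sum = 340. MSE = 340/3.

340/3


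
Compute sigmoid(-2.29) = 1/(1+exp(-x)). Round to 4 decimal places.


sigma(-2.29) = 1/(1+e^(2.29)) = 1/(1+9.874938) = 1/10.874938 = 0.0920.

0.0920


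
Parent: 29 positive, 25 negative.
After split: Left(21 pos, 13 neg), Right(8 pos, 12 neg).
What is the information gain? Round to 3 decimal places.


H(parent) = 0.9960. H(left) = 0.9597, H(right) = 0.9710. Weighted = (34/54)*0.9597 + (20/54)*0.9710 = 0.9639. IG = 0.9960 - 0.9639 = 0.0321, which rounds to 0.032.

0.032


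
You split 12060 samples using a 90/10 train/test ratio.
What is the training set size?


Test set = 12060 * 10% = 1206. Training set = 12060 - 1206 = 10854.

10854


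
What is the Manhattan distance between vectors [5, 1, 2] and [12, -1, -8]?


d = sum of absolute differences: |5-12|=7 + |1--1|=2 + |2--8|=10 = 19.

19


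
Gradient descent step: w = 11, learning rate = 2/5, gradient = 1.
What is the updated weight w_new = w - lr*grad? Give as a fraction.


w_new = 11 - 2/5 * 1 = 11 - 2/5 = 53/5.

53/5


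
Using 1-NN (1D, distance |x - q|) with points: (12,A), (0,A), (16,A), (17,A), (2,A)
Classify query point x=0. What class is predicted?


Distances: |12-0|=12, |0-0|=0, |16-0|=16, |17-0|=17, |2-0|=2. 1 nearest: (0,A). Counts: {'A': 1}. Majority class: A.

A


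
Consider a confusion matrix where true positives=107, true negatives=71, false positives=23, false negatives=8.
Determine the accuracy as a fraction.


Accuracy = (TP + TN) / (TP + TN + FP + FN) = (107 + 71) / 209 = 178/209.

178/209


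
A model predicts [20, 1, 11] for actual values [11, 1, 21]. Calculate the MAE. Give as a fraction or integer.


MAE = (1/3) * (|11-20|=9 + |1-1|=0 + |21-11|=10). Sum = 19. MAE = 19/3.

19/3


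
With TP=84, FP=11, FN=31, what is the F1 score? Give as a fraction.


Precision = 84/95 = 84/95. Recall = 84/115 = 84/115. F1 = 2*P*R/(P+R) = 4/5.

4/5


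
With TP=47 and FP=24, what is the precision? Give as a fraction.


Precision = TP / (TP + FP) = 47 / 71 = 47/71.

47/71


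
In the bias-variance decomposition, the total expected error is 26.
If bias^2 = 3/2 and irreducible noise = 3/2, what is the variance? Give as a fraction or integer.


Total error = bias^2 + variance + irreducible noise. So variance = 26 - 3/2 - 3/2 = 23.

23


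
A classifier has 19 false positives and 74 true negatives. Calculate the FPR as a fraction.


FPR = FP / (FP + TN) = 19 / 93 = 19/93.

19/93


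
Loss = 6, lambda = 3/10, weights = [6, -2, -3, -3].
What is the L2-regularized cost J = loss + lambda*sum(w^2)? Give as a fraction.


L2 sq norm = sum(w^2) = 58. J = 6 + 3/10 * 58 = 117/5.

117/5


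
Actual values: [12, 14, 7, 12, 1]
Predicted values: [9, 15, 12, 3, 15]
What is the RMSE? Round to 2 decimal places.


MSE = 62.4000. RMSE = sqrt(62.4000) = 7.90.

7.90


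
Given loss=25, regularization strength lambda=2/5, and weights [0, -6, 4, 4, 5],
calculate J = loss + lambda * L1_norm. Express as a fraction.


L1 norm = sum(|w|) = 19. J = 25 + 2/5 * 19 = 163/5.

163/5


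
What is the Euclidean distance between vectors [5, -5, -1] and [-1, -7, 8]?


d = sqrt(sum of squared differences). (5--1)^2=36, (-5--7)^2=4, (-1-8)^2=81. Sum = 121.

11


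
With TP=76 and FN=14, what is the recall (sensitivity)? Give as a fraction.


Recall = TP / (TP + FN) = 76 / 90 = 38/45.

38/45


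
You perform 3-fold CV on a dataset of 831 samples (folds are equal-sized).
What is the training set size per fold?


Each validation fold has 831/3 = 277 samples. Training set = 831 - 277 = 554.

554


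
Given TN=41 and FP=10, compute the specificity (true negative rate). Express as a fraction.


Specificity = TN / (TN + FP) = 41 / 51 = 41/51.

41/51


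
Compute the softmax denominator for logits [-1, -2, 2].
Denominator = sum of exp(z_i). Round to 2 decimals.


Denom = e^-1=0.3679 + e^-2=0.1353 + e^2=7.3891. Sum = 7.8923, which rounds to 7.89.

7.89


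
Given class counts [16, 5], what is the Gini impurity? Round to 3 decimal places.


Total = 21. Proportions: 16/21, 5/21. sum(p_i^2) = 0.6372. Gini = 1 - 0.6372 = 0.3628, which rounds to 0.363.

0.363


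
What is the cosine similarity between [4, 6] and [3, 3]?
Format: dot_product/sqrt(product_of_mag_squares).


dot = 30. |a|^2 = 52, |b|^2 = 18. cos = 30/sqrt(936).

30/sqrt(936)


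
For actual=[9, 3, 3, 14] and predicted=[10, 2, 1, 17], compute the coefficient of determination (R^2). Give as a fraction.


Mean(y) = 29/4. SS_res = 15. SS_tot = 339/4. R^2 = 1 - 15/(339/4) = 93/113.

93/113


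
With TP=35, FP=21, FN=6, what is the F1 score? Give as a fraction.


Precision = 35/56 = 5/8. Recall = 35/41 = 35/41. F1 = 2*P*R/(P+R) = 70/97.

70/97


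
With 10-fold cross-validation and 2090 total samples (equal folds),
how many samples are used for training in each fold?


Each validation fold has 2090/10 = 209 samples. Training set = 2090 - 209 = 1881.

1881


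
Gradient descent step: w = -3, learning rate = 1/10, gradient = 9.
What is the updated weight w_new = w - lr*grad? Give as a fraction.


w_new = -3 - 1/10 * 9 = -3 - 9/10 = -39/10.

-39/10


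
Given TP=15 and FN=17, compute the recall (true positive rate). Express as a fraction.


Recall = TP / (TP + FN) = 15 / 32 = 15/32.

15/32


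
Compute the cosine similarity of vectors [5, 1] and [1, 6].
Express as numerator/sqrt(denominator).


dot = 11. |a|^2 = 26, |b|^2 = 37. cos = 11/sqrt(962).

11/sqrt(962)


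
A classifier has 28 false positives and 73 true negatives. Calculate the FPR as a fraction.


FPR = FP / (FP + TN) = 28 / 101 = 28/101.

28/101


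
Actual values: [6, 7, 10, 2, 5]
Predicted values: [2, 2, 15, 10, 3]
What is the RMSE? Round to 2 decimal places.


MSE = 26.8000. RMSE = sqrt(26.8000) = 5.18.

5.18


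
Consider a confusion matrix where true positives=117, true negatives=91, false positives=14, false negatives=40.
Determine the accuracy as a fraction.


Accuracy = (TP + TN) / (TP + TN + FP + FN) = (117 + 91) / 262 = 104/131.

104/131


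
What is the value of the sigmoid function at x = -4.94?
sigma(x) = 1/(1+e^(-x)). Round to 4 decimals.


sigma(-4.94) = 1/(1+e^(4.94)) = 1/(1+139.770250) = 1/140.770250 = 0.0071.

0.0071


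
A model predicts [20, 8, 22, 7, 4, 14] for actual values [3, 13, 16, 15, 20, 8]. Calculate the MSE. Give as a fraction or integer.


MSE = (1/6) * ((3-20)^2=289 + (13-8)^2=25 + (16-22)^2=36 + (15-7)^2=64 + (20-4)^2=256 + (8-14)^2=36). Sum = 706. MSE = 353/3.

353/3


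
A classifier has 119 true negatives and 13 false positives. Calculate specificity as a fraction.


Specificity = TN / (TN + FP) = 119 / 132 = 119/132.

119/132


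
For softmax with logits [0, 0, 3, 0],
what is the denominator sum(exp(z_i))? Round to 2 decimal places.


Denom = e^0=1.0000 + e^0=1.0000 + e^3=20.0855 + e^0=1.0000. Sum = 23.0855, which rounds to 23.09.

23.09


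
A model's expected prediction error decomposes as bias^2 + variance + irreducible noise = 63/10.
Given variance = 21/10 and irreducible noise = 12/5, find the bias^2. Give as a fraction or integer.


Total error = bias^2 + variance + irreducible noise. So bias^2 = 63/10 - 21/10 - 12/5 = 9/5.

9/5


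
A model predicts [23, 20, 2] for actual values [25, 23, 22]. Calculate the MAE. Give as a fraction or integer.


MAE = (1/3) * (|25-23|=2 + |23-20|=3 + |22-2|=20). Sum = 25. MAE = 25/3.

25/3


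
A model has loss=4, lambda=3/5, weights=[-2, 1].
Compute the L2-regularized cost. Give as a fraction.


L2 sq norm = sum(w^2) = 5. J = 4 + 3/5 * 5 = 7.

7


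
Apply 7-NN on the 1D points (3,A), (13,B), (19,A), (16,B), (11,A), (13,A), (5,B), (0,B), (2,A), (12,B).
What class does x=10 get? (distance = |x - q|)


Distances: |3-10|=7, |13-10|=3, |19-10|=9, |16-10|=6, |11-10|=1, |13-10|=3, |5-10|=5, |0-10|=10, |2-10|=8, |12-10|=2. 7 nearest: (11,A), (12,B), (13,A), (13,B), (5,B), (16,B), (3,A). Counts: {'A': 3, 'B': 4}. Majority class: B.

B


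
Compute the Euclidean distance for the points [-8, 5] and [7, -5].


d = sqrt(sum of squared differences). (-8-7)^2=225, (5--5)^2=100. Sum = 325.

sqrt(325)


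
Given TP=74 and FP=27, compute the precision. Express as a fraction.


Precision = TP / (TP + FP) = 74 / 101 = 74/101.

74/101


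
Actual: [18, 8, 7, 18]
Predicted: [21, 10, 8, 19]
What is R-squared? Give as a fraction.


Mean(y) = 51/4. SS_res = 15. SS_tot = 443/4. R^2 = 1 - 15/(443/4) = 383/443.

383/443


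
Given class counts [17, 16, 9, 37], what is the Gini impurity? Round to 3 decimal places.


Total = 79. Proportions: 17/79, 16/79, 9/79, 37/79. sum(p_i^2) = 0.3197. Gini = 1 - 0.3197 = 0.6803, which rounds to 0.680.

0.680


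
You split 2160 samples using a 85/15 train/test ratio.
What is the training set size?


Test set = 2160 * 15% = 324. Training set = 2160 - 324 = 1836.

1836


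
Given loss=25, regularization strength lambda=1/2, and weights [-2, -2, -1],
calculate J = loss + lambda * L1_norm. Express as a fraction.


L1 norm = sum(|w|) = 5. J = 25 + 1/2 * 5 = 55/2.

55/2


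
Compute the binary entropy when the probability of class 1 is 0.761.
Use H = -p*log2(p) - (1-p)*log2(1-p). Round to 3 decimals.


H = -0.761*log2(0.761) - 0.239*log2(0.239) = 0.793.

0.793


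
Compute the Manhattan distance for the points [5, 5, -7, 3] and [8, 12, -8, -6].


d = sum of absolute differences: |5-8|=3 + |5-12|=7 + |-7--8|=1 + |3--6|=9 = 20.

20


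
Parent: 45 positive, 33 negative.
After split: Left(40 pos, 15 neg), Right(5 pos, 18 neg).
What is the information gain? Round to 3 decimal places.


H(parent) = 0.9829. H(left) = 0.8454, H(right) = 0.7554. Weighted = (55/78)*0.8454 + (23/78)*0.7554 = 0.8189. IG = 0.9829 - 0.8189 = 0.1640, which rounds to 0.164.

0.164


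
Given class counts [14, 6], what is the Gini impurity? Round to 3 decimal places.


Total = 20. Proportions: 14/20, 6/20. sum(p_i^2) = 0.5800. Gini = 1 - 0.5800 = 0.4200, which rounds to 0.420.

0.420


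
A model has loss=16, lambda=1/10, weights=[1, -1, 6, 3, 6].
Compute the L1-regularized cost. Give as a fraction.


L1 norm = sum(|w|) = 17. J = 16 + 1/10 * 17 = 177/10.

177/10


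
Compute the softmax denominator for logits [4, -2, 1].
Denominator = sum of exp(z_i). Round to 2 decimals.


Denom = e^4=54.5982 + e^-2=0.1353 + e^1=2.7183. Sum = 57.4518, which rounds to 57.45.

57.45


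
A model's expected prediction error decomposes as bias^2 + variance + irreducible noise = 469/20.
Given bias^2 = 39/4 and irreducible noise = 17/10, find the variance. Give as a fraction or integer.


Total error = bias^2 + variance + irreducible noise. So variance = 469/20 - 39/4 - 17/10 = 12.

12


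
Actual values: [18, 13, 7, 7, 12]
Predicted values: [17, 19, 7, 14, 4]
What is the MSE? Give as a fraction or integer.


MSE = (1/5) * ((18-17)^2=1 + (13-19)^2=36 + (7-7)^2=0 + (7-14)^2=49 + (12-4)^2=64). Sum = 150. MSE = 30.

30


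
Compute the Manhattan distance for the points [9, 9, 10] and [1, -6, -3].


d = sum of absolute differences: |9-1|=8 + |9--6|=15 + |10--3|=13 = 36.

36


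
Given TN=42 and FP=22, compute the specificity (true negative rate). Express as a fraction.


Specificity = TN / (TN + FP) = 42 / 64 = 21/32.

21/32


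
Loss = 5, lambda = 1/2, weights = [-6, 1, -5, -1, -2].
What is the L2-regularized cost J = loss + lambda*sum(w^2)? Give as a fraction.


L2 sq norm = sum(w^2) = 67. J = 5 + 1/2 * 67 = 77/2.

77/2


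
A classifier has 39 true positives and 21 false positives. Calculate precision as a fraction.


Precision = TP / (TP + FP) = 39 / 60 = 13/20.

13/20


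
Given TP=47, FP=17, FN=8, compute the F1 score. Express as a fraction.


Precision = 47/64 = 47/64. Recall = 47/55 = 47/55. F1 = 2*P*R/(P+R) = 94/119.

94/119


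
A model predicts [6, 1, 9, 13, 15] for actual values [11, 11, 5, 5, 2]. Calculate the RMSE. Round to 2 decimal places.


MSE = 74.8000. RMSE = sqrt(74.8000) = 8.65.

8.65


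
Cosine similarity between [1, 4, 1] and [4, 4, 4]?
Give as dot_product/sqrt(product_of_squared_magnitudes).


dot = 24. |a|^2 = 18, |b|^2 = 48. cos = 24/sqrt(864).

24/sqrt(864)


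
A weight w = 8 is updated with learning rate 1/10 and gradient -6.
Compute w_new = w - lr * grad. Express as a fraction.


w_new = 8 - 1/10 * -6 = 8 - -3/5 = 43/5.

43/5


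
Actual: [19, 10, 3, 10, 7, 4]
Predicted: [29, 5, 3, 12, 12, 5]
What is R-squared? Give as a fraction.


Mean(y) = 53/6. SS_res = 155. SS_tot = 1001/6. R^2 = 1 - 155/(1001/6) = 71/1001.

71/1001


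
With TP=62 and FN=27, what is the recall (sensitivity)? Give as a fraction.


Recall = TP / (TP + FN) = 62 / 89 = 62/89.

62/89


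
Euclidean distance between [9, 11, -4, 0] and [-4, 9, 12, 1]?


d = sqrt(sum of squared differences). (9--4)^2=169, (11-9)^2=4, (-4-12)^2=256, (0-1)^2=1. Sum = 430.

sqrt(430)


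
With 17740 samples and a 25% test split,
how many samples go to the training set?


Test set = 17740 * 25% = 4435. Training set = 17740 - 4435 = 13305.

13305


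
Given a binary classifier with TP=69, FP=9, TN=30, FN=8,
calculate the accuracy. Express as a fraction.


Accuracy = (TP + TN) / (TP + TN + FP + FN) = (69 + 30) / 116 = 99/116.

99/116


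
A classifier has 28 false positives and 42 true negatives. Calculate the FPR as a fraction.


FPR = FP / (FP + TN) = 28 / 70 = 2/5.

2/5


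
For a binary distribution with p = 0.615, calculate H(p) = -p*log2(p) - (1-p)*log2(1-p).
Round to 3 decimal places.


H = -0.615*log2(0.615) - 0.385*log2(0.385) = 0.961.

0.961


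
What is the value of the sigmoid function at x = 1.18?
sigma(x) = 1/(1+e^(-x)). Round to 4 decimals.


sigma(1.18) = 1/(1+e^(-1.18)) = 1/(1+0.307279) = 1/1.307279 = 0.7649.

0.7649


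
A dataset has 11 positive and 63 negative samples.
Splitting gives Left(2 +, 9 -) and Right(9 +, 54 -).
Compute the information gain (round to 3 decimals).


H(parent) = 0.6064. H(left) = 0.6840, H(right) = 0.5917. Weighted = (11/74)*0.6840 + (63/74)*0.5917 = 0.6054. IG = 0.6064 - 0.6054 = 0.0010, which rounds to 0.001.

0.001


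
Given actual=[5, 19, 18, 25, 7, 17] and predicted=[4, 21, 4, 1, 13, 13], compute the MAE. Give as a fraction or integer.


MAE = (1/6) * (|5-4|=1 + |19-21|=2 + |18-4|=14 + |25-1|=24 + |7-13|=6 + |17-13|=4). Sum = 51. MAE = 17/2.

17/2


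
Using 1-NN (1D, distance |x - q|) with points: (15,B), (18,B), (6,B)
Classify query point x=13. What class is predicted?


Distances: |15-13|=2, |18-13|=5, |6-13|=7. 1 nearest: (15,B). Counts: {'B': 1}. Majority class: B.

B


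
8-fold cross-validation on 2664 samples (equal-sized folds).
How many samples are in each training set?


Each validation fold has 2664/8 = 333 samples. Training set = 2664 - 333 = 2331.

2331


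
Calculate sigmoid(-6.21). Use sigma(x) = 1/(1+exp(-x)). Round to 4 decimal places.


sigma(-6.21) = 1/(1+e^(6.21)) = 1/(1+497.701251) = 1/498.701251 = 0.0020.

0.0020


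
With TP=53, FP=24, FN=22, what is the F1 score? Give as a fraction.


Precision = 53/77 = 53/77. Recall = 53/75 = 53/75. F1 = 2*P*R/(P+R) = 53/76.

53/76


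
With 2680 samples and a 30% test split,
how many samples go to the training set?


Test set = 2680 * 30% = 804. Training set = 2680 - 804 = 1876.

1876


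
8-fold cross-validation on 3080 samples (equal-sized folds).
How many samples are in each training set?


Each validation fold has 3080/8 = 385 samples. Training set = 3080 - 385 = 2695.

2695


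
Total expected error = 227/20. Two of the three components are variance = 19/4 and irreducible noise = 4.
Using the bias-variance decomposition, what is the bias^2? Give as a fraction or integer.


Total error = bias^2 + variance + irreducible noise. So bias^2 = 227/20 - 19/4 - 4 = 13/5.

13/5
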